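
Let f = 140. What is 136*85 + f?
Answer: 11700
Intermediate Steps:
136*85 + f = 136*85 + 140 = 11560 + 140 = 11700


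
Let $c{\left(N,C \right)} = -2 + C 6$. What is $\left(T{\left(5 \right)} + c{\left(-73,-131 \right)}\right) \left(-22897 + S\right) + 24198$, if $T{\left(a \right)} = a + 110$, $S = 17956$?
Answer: $3349491$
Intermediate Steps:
$c{\left(N,C \right)} = -2 + 6 C$
$T{\left(a \right)} = 110 + a$
$\left(T{\left(5 \right)} + c{\left(-73,-131 \right)}\right) \left(-22897 + S\right) + 24198 = \left(\left(110 + 5\right) + \left(-2 + 6 \left(-131\right)\right)\right) \left(-22897 + 17956\right) + 24198 = \left(115 - 788\right) \left(-4941\right) + 24198 = \left(-673\right) \left(-4941\right) + 24198 = 3325293 + 24198 = 3349491$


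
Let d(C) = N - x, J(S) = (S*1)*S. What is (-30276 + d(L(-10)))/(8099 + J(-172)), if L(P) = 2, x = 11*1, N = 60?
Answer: -30227/37683 ≈ -0.80214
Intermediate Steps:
x = 11
J(S) = S² (J(S) = S*S = S²)
d(C) = 49 (d(C) = 60 - 1*11 = 60 - 11 = 49)
(-30276 + d(L(-10)))/(8099 + J(-172)) = (-30276 + 49)/(8099 + (-172)²) = -30227/(8099 + 29584) = -30227/37683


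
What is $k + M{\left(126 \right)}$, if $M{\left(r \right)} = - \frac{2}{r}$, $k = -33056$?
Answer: $- \frac{2082529}{63} \approx -33056.0$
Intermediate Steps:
$k + M{\left(126 \right)} = -33056 - \frac{2}{126} = -33056 - \frac{1}{63} = - \frac{2082529}{63}$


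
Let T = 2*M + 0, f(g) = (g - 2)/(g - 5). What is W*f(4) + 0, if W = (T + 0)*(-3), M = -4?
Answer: -48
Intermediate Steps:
f(g) = (-2 + g)/(-5 + g)
T = -8 (T = 2*(-4) + 0 = -8 + 0 = -8)
W = 24 (W = (-8 + 0)*(-3) = -8*(-3) = 24)
W*f(4) + 0 = 24*((-2 + 4)/(-5 + 4)) + 0 = 24*(2/(-1)) + 0 = 24*(-1*2) + 0 = 24*(-2) + 0 = -48 + 0 = -48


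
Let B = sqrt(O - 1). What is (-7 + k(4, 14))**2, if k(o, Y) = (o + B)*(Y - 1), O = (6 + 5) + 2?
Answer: 4053 + 2340*sqrt(3) ≈ 8106.0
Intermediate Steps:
O = 13 (O = 11 + 2 = 13)
B = 2*sqrt(3) (B = sqrt(13 - 1) = sqrt(12) = 2*sqrt(3) ≈ 3.4641)
k(o, Y) = (-1 + Y)*(o + 2*sqrt(3)) (k(o, Y) = (o + 2*sqrt(3))*(Y - 1) = (o + 2*sqrt(3))*(-1 + Y) = (-1 + Y)*(o + 2*sqrt(3)))
(-7 + k(4, 14))**2 = (-7 + (-1*4 - 2*sqrt(3) + 14*4 + 2*14*sqrt(3)))**2 = (-7 + (-4 - 2*sqrt(3) + 56 + 28*sqrt(3)))**2 = (-7 + (52 + 26*sqrt(3)))**2 = (45 + 26*sqrt(3))**2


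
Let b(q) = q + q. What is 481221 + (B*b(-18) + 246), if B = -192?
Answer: 488379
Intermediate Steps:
b(q) = 2*q
481221 + (B*b(-18) + 246) = 481221 + (-384*(-18) + 246) = 481221 + (-192*(-36) + 246) = 481221 + (6912 + 246) = 481221 + 7158 = 488379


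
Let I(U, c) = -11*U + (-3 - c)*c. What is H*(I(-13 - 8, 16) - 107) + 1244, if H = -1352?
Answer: 244604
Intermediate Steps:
I(U, c) = -11*U + c*(-3 - c)
H*(I(-13 - 8, 16) - 107) + 1244 = -1352*((-1*16² - 11*(-13 - 8) - 3*16) - 107) + 1244 = -1352*((-1*256 - 11*(-21) - 48) - 107) + 1244 = -1352*((-256 + 231 - 48) - 107) + 1244 = -1352*(-73 - 107) + 1244 = -1352*(-180) + 1244 = 243360 + 1244 = 244604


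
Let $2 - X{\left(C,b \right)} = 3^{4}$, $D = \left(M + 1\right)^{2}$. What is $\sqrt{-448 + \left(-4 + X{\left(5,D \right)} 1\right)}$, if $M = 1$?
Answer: $3 i \sqrt{59} \approx 23.043 i$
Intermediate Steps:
$D = 4$ ($D = \left(1 + 1\right)^{2} = 2^{2} = 4$)
$X{\left(C,b \right)} = -79$ ($X{\left(C,b \right)} = 2 - 3^{4} = 2 - 81 = -79$)
$\sqrt{-448 + \left(-4 + X{\left(5,D \right)} 1\right)} = \sqrt{-448 - 83} = \sqrt{-531} = 3 i \sqrt{59}$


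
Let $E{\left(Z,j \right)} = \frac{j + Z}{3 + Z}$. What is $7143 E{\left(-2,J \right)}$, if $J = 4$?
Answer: $14286$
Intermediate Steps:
$E{\left(Z,j \right)} = \frac{Z + j}{3 + Z}$
$7143 E{\left(-2,J \right)} = 7143 \frac{-2 + 4}{3 - 2} = 7143 \cdot 1^{-1} \cdot 2 = 7143 \cdot 1 \cdot 2 = 7143 \cdot 2 = 14286$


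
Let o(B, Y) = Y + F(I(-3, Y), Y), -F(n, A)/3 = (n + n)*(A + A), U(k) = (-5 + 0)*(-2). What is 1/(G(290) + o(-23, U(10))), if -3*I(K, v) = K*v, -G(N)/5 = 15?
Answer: -1/1265 ≈ -0.00079051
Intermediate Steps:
U(k) = 10 (U(k) = -5*(-2) = 10)
G(N) = -75 (G(N) = -5*15 = -75)
I(K, v) = -K*v/3
F(n, A) = -12*A*n (F(n, A) = -3*(n + n)*(A + A) = -3*2*n*2*A = -12*A*n)
o(B, Y) = Y - 12*Y² (o(B, Y) = Y - 12*Y*(-⅓*(-3)*Y) = Y - 12*Y*Y = Y - 12*Y²)
1/(G(290) + o(-23, U(10))) = 1/(-75 + 10*(1 - 12*10)) = 1/(-75 + 10*(1 - 120)) = 1/(-75 + 10*(-119)) = 1/(-75 - 1190) = 1/(-1265) = -1/1265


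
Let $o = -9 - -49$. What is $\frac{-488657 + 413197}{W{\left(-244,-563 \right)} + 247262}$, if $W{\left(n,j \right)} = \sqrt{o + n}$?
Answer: $- \frac{212027165}{694755646} + \frac{1715 i \sqrt{51}}{694755646} \approx -0.30518 + 1.7629 \cdot 10^{-5} i$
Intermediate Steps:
$o = 40$ ($o = -9 + 49 = 40$)
$W{\left(n,j \right)} = \sqrt{40 + n}$
$\frac{-488657 + 413197}{W{\left(-244,-563 \right)} + 247262} = \frac{-488657 + 413197}{\sqrt{40 - 244} + 247262} = - \frac{75460}{\sqrt{-204} + 247262} = - \frac{75460}{2 i \sqrt{51} + 247262} = - \frac{75460}{247262 + 2 i \sqrt{51}}$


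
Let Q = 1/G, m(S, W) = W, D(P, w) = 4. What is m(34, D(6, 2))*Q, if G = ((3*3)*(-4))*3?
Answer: -1/27 ≈ -0.037037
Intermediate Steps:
G = -108 (G = (9*(-4))*3 = -36*3 = -108)
Q = -1/108 (Q = 1/(-108) = -1/108 ≈ -0.0092593)
m(34, D(6, 2))*Q = 4*(-1/108) = -1/27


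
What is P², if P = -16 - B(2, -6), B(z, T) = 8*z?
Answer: 1024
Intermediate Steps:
P = -32 (P = -16 - 8*2 = -16 - 1*16 = -16 - 16 = -32)
P² = (-32)² = 1024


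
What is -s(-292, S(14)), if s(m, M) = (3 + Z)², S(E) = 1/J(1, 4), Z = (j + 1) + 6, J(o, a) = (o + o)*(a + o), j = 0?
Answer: -100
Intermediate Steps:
J(o, a) = 2*o*(a + o) (J(o, a) = (2*o)*(a + o) = 2*o*(a + o))
Z = 7 (Z = (0 + 1) + 6 = 1 + 6 = 7)
S(E) = ⅒ (S(E) = 1/(2*1*(4 + 1)) = 1/(2*1*5) = 1/10 = ⅒)
s(m, M) = 100 (s(m, M) = (3 + 7)² = 10² = 100)
-s(-292, S(14)) = -1*100 = -100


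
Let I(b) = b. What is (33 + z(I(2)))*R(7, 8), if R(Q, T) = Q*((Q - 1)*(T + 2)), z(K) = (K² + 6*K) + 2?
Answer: 21420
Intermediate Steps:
z(K) = 2 + K² + 6*K
R(Q, T) = Q*(-1 + Q)*(2 + T) (R(Q, T) = Q*((-1 + Q)*(2 + T)) = Q*(-1 + Q)*(2 + T))
(33 + z(I(2)))*R(7, 8) = (33 + (2 + 2² + 6*2))*(7*(-2 - 1*8 + 2*7 + 7*8)) = (33 + (2 + 4 + 12))*(7*(-2 - 8 + 14 + 56)) = (33 + 18)*(7*60) = 51*420 = 21420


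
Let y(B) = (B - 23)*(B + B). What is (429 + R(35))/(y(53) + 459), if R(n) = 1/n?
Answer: 15016/127365 ≈ 0.11790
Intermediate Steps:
y(B) = 2*B*(-23 + B) (y(B) = (-23 + B)*(2*B) = 2*B*(-23 + B))
(429 + R(35))/(y(53) + 459) = (429 + 1/35)/(2*53*(-23 + 53) + 459) = (429 + 1/35)/(2*53*30 + 459) = 15016/(35*(3180 + 459)) = (15016/35)/3639 = (15016/35)*(1/3639) = 15016/127365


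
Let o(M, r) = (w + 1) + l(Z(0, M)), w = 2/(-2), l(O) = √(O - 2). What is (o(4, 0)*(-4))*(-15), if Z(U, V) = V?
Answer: 60*√2 ≈ 84.853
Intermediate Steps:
l(O) = √(-2 + O)
w = -1 (w = 2*(-½) = -1)
o(M, r) = √(-2 + M) (o(M, r) = (-1 + 1) + √(-2 + M) = 0 + √(-2 + M) = √(-2 + M))
(o(4, 0)*(-4))*(-15) = (√(-2 + 4)*(-4))*(-15) = (√2*(-4))*(-15) = -4*√2*(-15) = 60*√2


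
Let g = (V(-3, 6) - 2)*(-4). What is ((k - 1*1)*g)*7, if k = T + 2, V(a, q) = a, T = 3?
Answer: 560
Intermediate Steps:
k = 5 (k = 3 + 2 = 5)
g = 20 (g = (-3 - 2)*(-4) = -5*(-4) = 20)
((k - 1*1)*g)*7 = ((5 - 1*1)*20)*7 = ((5 - 1)*20)*7 = (4*20)*7 = 80*7 = 560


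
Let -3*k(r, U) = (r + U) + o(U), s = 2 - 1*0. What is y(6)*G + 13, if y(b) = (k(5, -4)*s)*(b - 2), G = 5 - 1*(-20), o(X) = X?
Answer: 213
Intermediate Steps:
s = 2 (s = 2 + 0 = 2)
G = 25 (G = 5 + 20 = 25)
k(r, U) = -2*U/3 - r/3 (k(r, U) = -((r + U) + U)/3 = -((U + r) + U)/3 = -(r + 2*U)/3 = -2*U/3 - r/3)
y(b) = -4 + 2*b (y(b) = ((-⅔*(-4) - ⅓*5)*2)*(b - 2) = ((8/3 - 5/3)*2)*(-2 + b) = (1*2)*(-2 + b) = 2*(-2 + b) = -4 + 2*b)
y(6)*G + 13 = (-4 + 2*6)*25 + 13 = (-4 + 12)*25 + 13 = 8*25 + 13 = 200 + 13 = 213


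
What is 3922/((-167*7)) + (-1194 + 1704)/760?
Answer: -238453/88844 ≈ -2.6840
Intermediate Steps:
3922/((-167*7)) + (-1194 + 1704)/760 = 3922/(-1169) + 510*(1/760) = 3922*(-1/1169) + 51/76 = -3922/1169 + 51/76 = -238453/88844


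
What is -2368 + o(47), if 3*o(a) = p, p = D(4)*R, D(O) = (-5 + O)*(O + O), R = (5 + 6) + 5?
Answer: -7232/3 ≈ -2410.7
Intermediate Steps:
R = 16 (R = 11 + 5 = 16)
D(O) = 2*O*(-5 + O) (D(O) = (-5 + O)*(2*O) = 2*O*(-5 + O))
p = -128 (p = (2*4*(-5 + 4))*16 = (2*4*(-1))*16 = -8*16 = -128)
o(a) = -128/3 (o(a) = (⅓)*(-128) = -128/3)
-2368 + o(47) = -2368 - 128/3 = -7232/3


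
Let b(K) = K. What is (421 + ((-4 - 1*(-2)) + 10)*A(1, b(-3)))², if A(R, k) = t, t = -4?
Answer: 151321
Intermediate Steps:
A(R, k) = -4
(421 + ((-4 - 1*(-2)) + 10)*A(1, b(-3)))² = (421 + ((-4 - 1*(-2)) + 10)*(-4))² = (421 + ((-4 + 2) + 10)*(-4))² = (421 + (-2 + 10)*(-4))² = (421 + 8*(-4))² = (421 - 32)² = 389² = 151321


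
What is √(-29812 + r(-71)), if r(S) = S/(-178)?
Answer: I*√944550770/178 ≈ 172.66*I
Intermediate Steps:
r(S) = -S/178 (r(S) = S*(-1/178) = -S/178)
√(-29812 + r(-71)) = √(-29812 - 1/178*(-71)) = √(-29812 + 71/178) = √(-5306465/178) = I*√944550770/178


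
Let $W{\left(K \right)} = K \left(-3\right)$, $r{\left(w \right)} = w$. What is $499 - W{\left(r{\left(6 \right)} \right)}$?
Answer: $517$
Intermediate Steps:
$W{\left(K \right)} = - 3 K$
$499 - W{\left(r{\left(6 \right)} \right)} = 499 - \left(-3\right) 6 = 499 - -18 = 499 + 18 = 517$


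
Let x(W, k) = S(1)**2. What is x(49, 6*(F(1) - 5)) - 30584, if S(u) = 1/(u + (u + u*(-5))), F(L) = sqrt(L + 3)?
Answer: -275255/9 ≈ -30584.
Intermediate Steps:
F(L) = sqrt(3 + L)
S(u) = -1/(3*u) (S(u) = 1/(u + (u - 5*u)) = 1/(u - 4*u) = 1/(-3*u) = -1/(3*u))
x(W, k) = 1/9 (x(W, k) = (-1/3/1)**2 = (-1/3*1)**2 = (-1/3)**2 = 1/9)
x(49, 6*(F(1) - 5)) - 30584 = 1/9 - 30584 = -275255/9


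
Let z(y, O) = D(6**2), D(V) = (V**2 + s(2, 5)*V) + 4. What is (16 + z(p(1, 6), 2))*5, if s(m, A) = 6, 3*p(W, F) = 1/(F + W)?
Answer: 7660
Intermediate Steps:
p(W, F) = 1/(3*(F + W))
D(V) = 4 + V**2 + 6*V (D(V) = (V**2 + 6*V) + 4 = 4 + V**2 + 6*V)
z(y, O) = 1516 (z(y, O) = 4 + (6**2)**2 + 6*6**2 = 4 + 36**2 + 6*36 = 4 + 1296 + 216 = 1516)
(16 + z(p(1, 6), 2))*5 = (16 + 1516)*5 = 1532*5 = 7660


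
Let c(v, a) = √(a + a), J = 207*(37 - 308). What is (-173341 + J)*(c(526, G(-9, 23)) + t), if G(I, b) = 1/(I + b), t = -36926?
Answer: 8472227588 - 229438*√7/7 ≈ 8.4721e+9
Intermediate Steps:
J = -56097 (J = 207*(-271) = -56097)
c(v, a) = √2*√a (c(v, a) = √(2*a) = √2*√a)
(-173341 + J)*(c(526, G(-9, 23)) + t) = (-173341 - 56097)*(√2*√(1/(-9 + 23)) - 36926) = -229438*(√2*√(1/14) - 36926) = -229438*(√2*(√14/14) - 36926) = -229438*(√7/7 - 36926) = -229438*(-36926 + √7/7) = 8472227588 - 229438*√7/7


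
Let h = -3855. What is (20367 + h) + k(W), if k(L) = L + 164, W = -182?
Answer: 16494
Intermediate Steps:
k(L) = 164 + L
(20367 + h) + k(W) = (20367 - 3855) + (164 - 182) = 16512 - 18 = 16494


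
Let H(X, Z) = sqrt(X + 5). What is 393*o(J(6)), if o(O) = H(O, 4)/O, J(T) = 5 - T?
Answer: -786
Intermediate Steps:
H(X, Z) = sqrt(5 + X)
o(O) = sqrt(5 + O)/O
393*o(J(6)) = 393*(sqrt(5 + (5 - 1*6))/(5 - 1*6)) = 393*(sqrt(5 + (5 - 6))/(5 - 6)) = 393*(sqrt(5 - 1)/(-1)) = 393*(-sqrt(4)) = 393*(-1*2) = 393*(-2) = -786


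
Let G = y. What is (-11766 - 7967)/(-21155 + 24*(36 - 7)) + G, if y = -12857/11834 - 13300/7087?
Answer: -180489612493/90307703638 ≈ -1.9986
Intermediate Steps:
y = -13079461/4414082 (y = -12857*1/11834 - 13300*1/7087 = -12857/11834 - 700/373 = -13079461/4414082 ≈ -2.9631)
G = -13079461/4414082 ≈ -2.9631
(-11766 - 7967)/(-21155 + 24*(36 - 7)) + G = (-11766 - 7967)/(-21155 + 24*(36 - 7)) - 13079461/4414082 = -19733/(-21155 + 24*29) - 13079461/4414082 = -19733/(-21155 + 696) - 13079461/4414082 = -19733/(-20459) - 13079461/4414082 = -19733*(-1/20459) - 13079461/4414082 = 19733/20459 - 13079461/4414082 = -180489612493/90307703638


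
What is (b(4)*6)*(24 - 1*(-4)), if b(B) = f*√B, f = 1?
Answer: 336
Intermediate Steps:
b(B) = √B (b(B) = 1*√B = √B)
(b(4)*6)*(24 - 1*(-4)) = (√4*6)*(24 - 1*(-4)) = (2*6)*(24 + 4) = 12*28 = 336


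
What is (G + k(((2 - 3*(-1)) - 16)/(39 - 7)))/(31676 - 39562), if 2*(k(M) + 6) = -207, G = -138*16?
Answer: 4635/15772 ≈ 0.29388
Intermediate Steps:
G = -2208
k(M) = -219/2 (k(M) = -6 + (½)*(-207) = -6 - 207/2 = -219/2)
(G + k(((2 - 3*(-1)) - 16)/(39 - 7)))/(31676 - 39562) = (-2208 - 219/2)/(31676 - 39562) = -4635/2/(-7886) = -4635/2*(-1/7886) = 4635/15772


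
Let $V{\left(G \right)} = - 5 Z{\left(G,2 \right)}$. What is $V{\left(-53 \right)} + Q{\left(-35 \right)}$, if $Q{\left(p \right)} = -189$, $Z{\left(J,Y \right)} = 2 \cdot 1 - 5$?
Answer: $-174$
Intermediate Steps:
$Z{\left(J,Y \right)} = -3$ ($Z{\left(J,Y \right)} = 2 - 5 = -3$)
$V{\left(G \right)} = 15$ ($V{\left(G \right)} = \left(-5\right) \left(-3\right) = 15$)
$V{\left(-53 \right)} + Q{\left(-35 \right)} = 15 - 189 = -174$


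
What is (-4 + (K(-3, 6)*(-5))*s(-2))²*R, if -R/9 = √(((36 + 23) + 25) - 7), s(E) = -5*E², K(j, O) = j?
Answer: -831744*√77 ≈ -7.2985e+6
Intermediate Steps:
R = -9*√77 (R = -9*√(((36 + 23) + 25) - 7) = -9*√((59 + 25) - 7) = -9*√(84 - 7) = -9*√77 ≈ -78.975)
(-4 + (K(-3, 6)*(-5))*s(-2))²*R = (-4 + (-3*(-5))*(-5*(-2)²))²*(-9*√77) = (-4 + 15*(-5*4))²*(-9*√77) = (-4 + 15*(-20))²*(-9*√77) = (-4 - 300)²*(-9*√77) = (-304)²*(-9*√77) = 92416*(-9*√77) = -831744*√77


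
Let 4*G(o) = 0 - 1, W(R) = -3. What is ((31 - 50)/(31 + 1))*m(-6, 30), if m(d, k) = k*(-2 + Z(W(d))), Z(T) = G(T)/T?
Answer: 2185/64 ≈ 34.141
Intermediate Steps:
G(o) = -¼ (G(o) = (0 - 1)/4 = (¼)*(-1) = -¼)
Z(T) = -1/(4*T)
m(d, k) = -23*k/12 (m(d, k) = k*(-2 - ¼/(-3)) = k*(-2 - ¼*(-⅓)) = k*(-2 + 1/12) = k*(-23/12) = -23*k/12)
((31 - 50)/(31 + 1))*m(-6, 30) = ((31 - 50)/(31 + 1))*(-23/12*30) = -19/32*(-115/2) = 2185/64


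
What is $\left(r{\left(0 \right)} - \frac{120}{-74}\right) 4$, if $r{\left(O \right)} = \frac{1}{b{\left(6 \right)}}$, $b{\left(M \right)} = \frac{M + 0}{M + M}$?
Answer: $\frac{536}{37} \approx 14.486$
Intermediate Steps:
$b{\left(M \right)} = \frac{1}{2}$ ($b{\left(M \right)} = \frac{M}{2 M} = M \frac{1}{2 M} = \frac{1}{2}$)
$r{\left(O \right)} = 2$ ($r{\left(O \right)} = \frac{1}{\frac{1}{2}} = 2$)
$\left(r{\left(0 \right)} - \frac{120}{-74}\right) 4 = \left(2 - \frac{120}{-74}\right) 4 = \left(2 - - \frac{60}{37}\right) 4 = \left(2 + \frac{60}{37}\right) 4 = \frac{134}{37} \cdot 4 = \frac{536}{37}$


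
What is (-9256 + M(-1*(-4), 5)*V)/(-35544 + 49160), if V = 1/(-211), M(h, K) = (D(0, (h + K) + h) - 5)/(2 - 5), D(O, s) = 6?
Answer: -5859047/8618928 ≈ -0.67979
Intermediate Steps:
M(h, K) = -1/3 (M(h, K) = (6 - 5)/(2 - 5) = 1/(-3) = 1*(-1/3) = -1/3)
V = -1/211 ≈ -0.0047393
(-9256 + M(-1*(-4), 5)*V)/(-35544 + 49160) = (-9256 - 1/3*(-1/211))/(-35544 + 49160) = (-9256 + 1/633)/13616 = -5859047/633*1/13616 = -5859047/8618928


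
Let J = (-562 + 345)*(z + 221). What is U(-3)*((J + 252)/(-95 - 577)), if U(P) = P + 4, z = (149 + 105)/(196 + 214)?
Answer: 116751/1640 ≈ 71.190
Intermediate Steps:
z = 127/205 (z = 254/410 = 254*(1/410) = 127/205 ≈ 0.61951)
U(P) = 4 + P
J = -9858744/205 (J = (-562 + 345)*(127/205 + 221) = -217*45432/205 = -9858744/205 ≈ -48091.)
U(-3)*((J + 252)/(-95 - 577)) = (4 - 3)*((-9858744/205 + 252)/(-95 - 577)) = 1*(-9807084/205/(-672)) = 1*(-9807084/205*(-1/672)) = 1*(116751/1640) = 116751/1640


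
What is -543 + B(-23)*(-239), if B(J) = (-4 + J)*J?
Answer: -148962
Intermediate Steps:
B(J) = J*(-4 + J)
-543 + B(-23)*(-239) = -543 - 23*(-4 - 23)*(-239) = -543 - 23*(-27)*(-239) = -543 + 621*(-239) = -543 - 148419 = -148962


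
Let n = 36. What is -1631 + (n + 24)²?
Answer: 1969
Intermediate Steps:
-1631 + (n + 24)² = -1631 + (36 + 24)² = -1631 + 60² = -1631 + 3600 = 1969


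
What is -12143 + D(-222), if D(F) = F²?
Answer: 37141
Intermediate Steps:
-12143 + D(-222) = -12143 + (-222)² = -12143 + 49284 = 37141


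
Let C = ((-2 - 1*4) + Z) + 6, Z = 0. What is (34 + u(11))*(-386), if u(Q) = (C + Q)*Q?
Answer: -59830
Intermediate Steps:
C = 0 (C = ((-2 - 1*4) + 0) + 6 = ((-2 - 4) + 0) + 6 = (-6 + 0) + 6 = -6 + 6 = 0)
u(Q) = Q² (u(Q) = (0 + Q)*Q = Q*Q = Q²)
(34 + u(11))*(-386) = (34 + 11²)*(-386) = (34 + 121)*(-386) = 155*(-386) = -59830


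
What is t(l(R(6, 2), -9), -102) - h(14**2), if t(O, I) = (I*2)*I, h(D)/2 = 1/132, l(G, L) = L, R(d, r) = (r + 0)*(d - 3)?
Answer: 1373327/66 ≈ 20808.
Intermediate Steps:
R(d, r) = r*(-3 + d)
h(D) = 1/66 (h(D) = 2/132 = 2*(1/132) = 1/66)
t(O, I) = 2*I**2 (t(O, I) = (2*I)*I = 2*I**2)
t(l(R(6, 2), -9), -102) - h(14**2) = 2*(-102)**2 - 1*1/66 = 2*10404 - 1/66 = 20808 - 1/66 = 1373327/66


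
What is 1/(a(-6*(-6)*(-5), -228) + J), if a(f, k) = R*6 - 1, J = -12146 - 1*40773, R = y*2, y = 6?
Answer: -1/52848 ≈ -1.8922e-5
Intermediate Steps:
R = 12 (R = 6*2 = 12)
J = -52919 (J = -12146 - 40773 = -52919)
a(f, k) = 71 (a(f, k) = 12*6 - 1 = 72 - 1 = 71)
1/(a(-6*(-6)*(-5), -228) + J) = 1/(71 - 52919) = 1/(-52848) = -1/52848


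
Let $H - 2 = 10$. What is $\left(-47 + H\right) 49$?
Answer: $-1715$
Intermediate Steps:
$H = 12$ ($H = 2 + 10 = 12$)
$\left(-47 + H\right) 49 = \left(-47 + 12\right) 49 = \left(-35\right) 49 = -1715$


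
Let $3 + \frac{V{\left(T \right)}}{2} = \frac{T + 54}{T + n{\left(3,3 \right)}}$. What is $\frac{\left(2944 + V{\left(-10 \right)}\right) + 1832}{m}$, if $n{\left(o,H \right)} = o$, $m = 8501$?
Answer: $\frac{33302}{59507} \approx 0.55963$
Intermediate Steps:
$V{\left(T \right)} = -6 + \frac{2 \left(54 + T\right)}{3 + T}$ ($V{\left(T \right)} = -6 + 2 \frac{T + 54}{T + 3} = -6 + 2 \frac{54 + T}{3 + T} = -6 + \frac{2 \left(54 + T\right)}{3 + T}$)
$\frac{\left(2944 + V{\left(-10 \right)}\right) + 1832}{m} = \frac{\left(2944 + \frac{2 \left(45 - -20\right)}{3 - 10}\right) + 1832}{8501} = \left(\left(2944 + \frac{2 \left(45 + 20\right)}{-7}\right) + 1832\right) \frac{1}{8501} = \left(\left(2944 + 2 \left(- \frac{1}{7}\right) 65\right) + 1832\right) \frac{1}{8501} = \left(\left(2944 - \frac{130}{7}\right) + 1832\right) \frac{1}{8501} = \left(\frac{20478}{7} + 1832\right) \frac{1}{8501} = \frac{33302}{7} \cdot \frac{1}{8501} = \frac{33302}{59507}$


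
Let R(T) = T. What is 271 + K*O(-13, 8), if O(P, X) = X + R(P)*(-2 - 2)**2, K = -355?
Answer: 71271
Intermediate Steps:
O(P, X) = X + 16*P (O(P, X) = X + P*(-2 - 2)**2 = X + P*(-4)**2 = X + P*16 = X + 16*P)
271 + K*O(-13, 8) = 271 - 355*(8 + 16*(-13)) = 271 - 355*(8 - 208) = 271 - 355*(-200) = 271 + 71000 = 71271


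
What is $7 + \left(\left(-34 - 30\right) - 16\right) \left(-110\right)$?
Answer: $8807$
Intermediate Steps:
$7 + \left(\left(-34 - 30\right) - 16\right) \left(-110\right) = 7 + \left(-64 - 16\right) \left(-110\right) = 7 - -8800 = 7 + 8800 = 8807$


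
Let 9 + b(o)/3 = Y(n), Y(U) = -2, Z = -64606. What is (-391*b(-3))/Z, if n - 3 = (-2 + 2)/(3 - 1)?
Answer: -12903/64606 ≈ -0.19972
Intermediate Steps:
n = 3 (n = 3 + (-2 + 2)/(3 - 1) = 3 + 0/2 = 3 + 0*(1/2) = 3 + 0 = 3)
b(o) = -33 (b(o) = -27 + 3*(-2) = -27 - 6 = -33)
(-391*b(-3))/Z = -391*(-33)/(-64606) = 12903*(-1/64606) = -12903/64606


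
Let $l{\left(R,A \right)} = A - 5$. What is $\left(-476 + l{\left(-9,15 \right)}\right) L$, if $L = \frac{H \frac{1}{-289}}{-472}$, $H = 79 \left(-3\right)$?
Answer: $\frac{55221}{68204} \approx 0.80964$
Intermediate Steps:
$H = -237$
$l{\left(R,A \right)} = -5 + A$ ($l{\left(R,A \right)} = A - 5 = -5 + A$)
$L = - \frac{237}{136408}$ ($L = \frac{\left(-237\right) \frac{1}{-289}}{-472} = \left(-237\right) \left(- \frac{1}{289}\right) \left(- \frac{1}{472}\right) = \frac{237}{289} \left(- \frac{1}{472}\right) = - \frac{237}{136408} \approx -0.0017374$)
$\left(-476 + l{\left(-9,15 \right)}\right) L = \left(-476 + \left(-5 + 15\right)\right) \left(- \frac{237}{136408}\right) = \left(-476 + 10\right) \left(- \frac{237}{136408}\right) = \left(-466\right) \left(- \frac{237}{136408}\right) = \frac{55221}{68204}$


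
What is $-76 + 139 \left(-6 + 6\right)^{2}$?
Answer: $-76$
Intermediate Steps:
$-76 + 139 \left(-6 + 6\right)^{2} = -76 + 139 \cdot 0^{2} = -76 + 139 \cdot 0 = -76 + 0 = -76$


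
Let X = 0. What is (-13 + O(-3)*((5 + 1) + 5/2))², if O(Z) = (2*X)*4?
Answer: 169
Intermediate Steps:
O(Z) = 0 (O(Z) = (2*0)*4 = 0*4 = 0)
(-13 + O(-3)*((5 + 1) + 5/2))² = (-13 + 0*((5 + 1) + 5/2))² = (-13 + 0*(6 + 5*(½)))² = (-13 + 0*(6 + 5/2))² = (-13 + 0*(17/2))² = (-13 + 0)² = (-13)² = 169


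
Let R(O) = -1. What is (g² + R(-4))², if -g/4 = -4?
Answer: 65025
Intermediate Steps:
g = 16 (g = -4*(-4) = 16)
(g² + R(-4))² = (16² - 1)² = (256 - 1)² = 255² = 65025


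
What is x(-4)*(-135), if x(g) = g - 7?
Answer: 1485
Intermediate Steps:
x(g) = -7 + g
x(-4)*(-135) = (-7 - 4)*(-135) = -11*(-135) = 1485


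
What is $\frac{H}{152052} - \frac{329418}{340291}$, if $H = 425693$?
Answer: $\frac{94770830927}{51741927132} \approx 1.8316$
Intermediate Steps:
$\frac{H}{152052} - \frac{329418}{340291} = \frac{425693}{152052} - \frac{329418}{340291} = \frac{94770830927}{51741927132}$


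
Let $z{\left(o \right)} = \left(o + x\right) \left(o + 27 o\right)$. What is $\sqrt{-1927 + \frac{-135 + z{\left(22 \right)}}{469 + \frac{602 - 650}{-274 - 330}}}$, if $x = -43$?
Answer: $\frac{i \sqrt{9807618523198}}{70831} \approx 44.214 i$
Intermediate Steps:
$z{\left(o \right)} = 28 o \left(-43 + o\right)$ ($z{\left(o \right)} = \left(o - 43\right) \left(o + 27 o\right) = \left(-43 + o\right) 28 o = 28 o \left(-43 + o\right)$)
$\sqrt{-1927 + \frac{-135 + z{\left(22 \right)}}{469 + \frac{602 - 650}{-274 - 330}}} = \sqrt{-1927 + \frac{-135 + 28 \cdot 22 \left(-43 + 22\right)}{469 + \frac{602 - 650}{-274 - 330}}} = \sqrt{-1927 + \frac{-135 + 28 \cdot 22 \left(-21\right)}{469 - \frac{48}{-604}}} = \sqrt{-1927 + \frac{-135 - 12936}{469 - - \frac{12}{151}}} = \sqrt{-1927 - \frac{13071}{469 + \frac{12}{151}}} = \sqrt{-1927 - \frac{13071}{\frac{70831}{151}}} = \sqrt{-1927 - \frac{1973721}{70831}} = \sqrt{- \frac{138465058}{70831}} = \frac{i \sqrt{9807618523198}}{70831}$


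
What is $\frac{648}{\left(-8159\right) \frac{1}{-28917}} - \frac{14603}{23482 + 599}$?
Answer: $\frac{451115833619}{196476879} \approx 2296.0$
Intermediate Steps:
$\frac{648}{\left(-8159\right) \frac{1}{-28917}} - \frac{14603}{23482 + 599} = \frac{648}{\left(-8159\right) \left(- \frac{1}{28917}\right)} - \frac{14603}{24081} = \frac{648}{\frac{8159}{28917}} - \frac{14603}{24081} = 648 \cdot \frac{28917}{8159} - \frac{14603}{24081} = \frac{18738216}{8159} - \frac{14603}{24081} = \frac{451115833619}{196476879}$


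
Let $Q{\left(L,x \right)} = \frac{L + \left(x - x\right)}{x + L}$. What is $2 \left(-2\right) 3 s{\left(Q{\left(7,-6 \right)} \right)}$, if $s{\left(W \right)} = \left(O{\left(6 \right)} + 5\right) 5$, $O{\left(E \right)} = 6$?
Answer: $-660$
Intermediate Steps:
$Q{\left(L,x \right)} = \frac{L}{L + x}$ ($Q{\left(L,x \right)} = \frac{L + 0}{L + x} = \frac{L}{L + x}$)
$s{\left(W \right)} = 55$ ($s{\left(W \right)} = \left(6 + 5\right) 5 = 11 \cdot 5 = 55$)
$2 \left(-2\right) 3 s{\left(Q{\left(7,-6 \right)} \right)} = 2 \left(-2\right) 3 \cdot 55 = \left(-4\right) 3 \cdot 55 = \left(-12\right) 55 = -660$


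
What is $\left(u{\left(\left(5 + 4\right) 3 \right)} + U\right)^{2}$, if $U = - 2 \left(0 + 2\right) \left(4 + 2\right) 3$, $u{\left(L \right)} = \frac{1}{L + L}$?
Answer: $\frac{15108769}{2916} \approx 5181.3$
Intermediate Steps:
$u{\left(L \right)} = \frac{1}{2 L}$
$U = -72$ ($U = - 2 \cdot 2 \cdot 6 \cdot 3 = \left(-2\right) 12 \cdot 3 = \left(-24\right) 3 = -72$)
$\left(u{\left(\left(5 + 4\right) 3 \right)} + U\right)^{2} = \left(\frac{1}{2 \left(5 + 4\right) 3} - 72\right)^{2} = \left(\frac{1}{2 \cdot 9 \cdot 3} - 72\right)^{2} = \left(\frac{1}{2 \cdot 27} - 72\right)^{2} = \left(\frac{1}{2} \cdot \frac{1}{27} - 72\right)^{2} = \left(\frac{1}{54} - 72\right)^{2} = \left(- \frac{3887}{54}\right)^{2} = \frac{15108769}{2916}$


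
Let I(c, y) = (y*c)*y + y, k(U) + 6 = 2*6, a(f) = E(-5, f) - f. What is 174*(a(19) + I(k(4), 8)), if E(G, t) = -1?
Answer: 64728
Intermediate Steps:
a(f) = -1 - f
k(U) = 6 (k(U) = -6 + 2*6 = -6 + 12 = 6)
I(c, y) = y + c*y**2 (I(c, y) = (c*y)*y + y = c*y**2 + y = y + c*y**2)
174*(a(19) + I(k(4), 8)) = 174*((-1 - 1*19) + 8*(1 + 6*8)) = 174*((-1 - 19) + 8*(1 + 48)) = 174*(-20 + 8*49) = 174*(-20 + 392) = 174*372 = 64728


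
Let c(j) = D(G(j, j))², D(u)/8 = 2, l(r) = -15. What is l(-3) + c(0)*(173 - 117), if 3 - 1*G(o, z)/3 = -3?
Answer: 14321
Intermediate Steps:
G(o, z) = 18 (G(o, z) = 9 - 3*(-3) = 9 + 9 = 18)
D(u) = 16 (D(u) = 8*2 = 16)
c(j) = 256 (c(j) = 16² = 256)
l(-3) + c(0)*(173 - 117) = -15 + 256*(173 - 117) = -15 + 256*56 = -15 + 14336 = 14321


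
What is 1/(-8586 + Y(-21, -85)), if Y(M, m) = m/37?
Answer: -37/317767 ≈ -0.00011644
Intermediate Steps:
Y(M, m) = m/37 (Y(M, m) = m*(1/37) = m/37)
1/(-8586 + Y(-21, -85)) = 1/(-8586 + (1/37)*(-85)) = 1/(-8586 - 85/37) = 1/(-317767/37) = -37/317767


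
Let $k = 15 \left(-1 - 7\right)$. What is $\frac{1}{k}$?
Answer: $- \frac{1}{120} \approx -0.0083333$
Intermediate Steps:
$k = -120$ ($k = 15 \left(-8\right) = -120$)
$\frac{1}{k} = \frac{1}{-120} = - \frac{1}{120}$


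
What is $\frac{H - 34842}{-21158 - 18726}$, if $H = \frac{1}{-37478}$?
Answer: $\frac{1305808477}{1494772552} \approx 0.87358$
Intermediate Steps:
$H = - \frac{1}{37478} \approx -2.6682 \cdot 10^{-5}$
$\frac{H - 34842}{-21158 - 18726} = \frac{- \frac{1}{37478} - 34842}{-21158 - 18726} = - \frac{1305808477}{37478 \left(-39884\right)} = \left(- \frac{1305808477}{37478}\right) \left(- \frac{1}{39884}\right) = \frac{1305808477}{1494772552}$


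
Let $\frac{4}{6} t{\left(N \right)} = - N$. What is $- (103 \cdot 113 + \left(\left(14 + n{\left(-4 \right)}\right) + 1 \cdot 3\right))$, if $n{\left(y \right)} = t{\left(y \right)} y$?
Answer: $-11632$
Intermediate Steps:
$t{\left(N \right)} = - \frac{3 N}{2}$ ($t{\left(N \right)} = \frac{3 \left(- N\right)}{2} = - \frac{3 N}{2}$)
$n{\left(y \right)} = - \frac{3 y^{2}}{2}$ ($n{\left(y \right)} = - \frac{3 y}{2} y = - \frac{3 y^{2}}{2}$)
$- (103 \cdot 113 + \left(\left(14 + n{\left(-4 \right)}\right) + 1 \cdot 3\right)) = - (103 \cdot 113 + \left(\left(14 - \frac{3 \left(-4\right)^{2}}{2}\right) + 1 \cdot 3\right)) = - (11639 + \left(\left(14 - 24\right) + 3\right)) = - (11639 + \left(-10 + 3\right)) = - (11639 - 7) = \left(-1\right) 11632 = -11632$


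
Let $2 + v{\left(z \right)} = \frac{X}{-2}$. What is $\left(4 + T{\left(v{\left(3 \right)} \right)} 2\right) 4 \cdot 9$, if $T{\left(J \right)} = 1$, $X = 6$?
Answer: $216$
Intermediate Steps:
$v{\left(z \right)} = -5$ ($v{\left(z \right)} = -2 + \frac{6}{-2} = -2 + 6 \left(- \frac{1}{2}\right) = -2 - 3 = -5$)
$\left(4 + T{\left(v{\left(3 \right)} \right)} 2\right) 4 \cdot 9 = \left(4 + 1 \cdot 2\right) 4 \cdot 9 = \left(4 + 2\right) 4 \cdot 9 = 6 \cdot 4 \cdot 9 = 24 \cdot 9 = 216$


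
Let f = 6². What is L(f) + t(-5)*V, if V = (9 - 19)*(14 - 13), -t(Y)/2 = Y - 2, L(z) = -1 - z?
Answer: -177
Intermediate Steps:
f = 36
t(Y) = 4 - 2*Y (t(Y) = -2*(Y - 2) = -2*(-2 + Y) = 4 - 2*Y)
V = -10 (V = -10*1 = -10)
L(f) + t(-5)*V = (-1 - 1*36) + (4 - 2*(-5))*(-10) = (-1 - 36) + (4 + 10)*(-10) = -37 + 14*(-10) = -37 - 140 = -177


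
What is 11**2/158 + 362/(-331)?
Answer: -17145/52298 ≈ -0.32783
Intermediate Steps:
11**2/158 + 362/(-331) = 121*(1/158) + 362*(-1/331) = 121/158 - 362/331 = -17145/52298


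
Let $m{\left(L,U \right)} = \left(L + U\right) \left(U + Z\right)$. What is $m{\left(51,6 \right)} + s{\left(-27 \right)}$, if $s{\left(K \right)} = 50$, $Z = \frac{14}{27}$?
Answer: $\frac{3794}{9} \approx 421.56$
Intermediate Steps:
$Z = \frac{14}{27}$ ($Z = 14 \cdot \frac{1}{27} = \frac{14}{27} \approx 0.51852$)
$m{\left(L,U \right)} = \left(\frac{14}{27} + U\right) \left(L + U\right)$ ($m{\left(L,U \right)} = \left(L + U\right) \left(U + \frac{14}{27}\right) = \left(L + U\right) \left(\frac{14}{27} + U\right) = \left(\frac{14}{27} + U\right) \left(L + U\right)$)
$m{\left(51,6 \right)} + s{\left(-27 \right)} = \left(6^{2} + \frac{14}{27} \cdot 51 + \frac{14}{27} \cdot 6 + 51 \cdot 6\right) + 50 = \left(36 + \frac{238}{9} + \frac{28}{9} + 306\right) + 50 = \frac{3344}{9} + 50 = \frac{3794}{9}$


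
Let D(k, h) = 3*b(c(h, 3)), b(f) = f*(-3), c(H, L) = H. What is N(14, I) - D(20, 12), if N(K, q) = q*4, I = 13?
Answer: 160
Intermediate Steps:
b(f) = -3*f
N(K, q) = 4*q
D(k, h) = -9*h (D(k, h) = 3*(-3*h) = -9*h)
N(14, I) - D(20, 12) = 4*13 - (-9)*12 = 52 - 1*(-108) = 52 + 108 = 160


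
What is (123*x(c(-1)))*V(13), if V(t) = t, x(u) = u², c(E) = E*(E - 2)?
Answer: 14391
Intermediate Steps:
c(E) = E*(-2 + E)
(123*x(c(-1)))*V(13) = (123*(-(-2 - 1))²)*13 = (123*(-1*(-3))²)*13 = (123*3²)*13 = (123*9)*13 = 1107*13 = 14391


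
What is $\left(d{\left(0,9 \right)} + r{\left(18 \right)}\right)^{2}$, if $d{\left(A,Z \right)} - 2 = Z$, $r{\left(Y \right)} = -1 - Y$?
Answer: $64$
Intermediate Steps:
$d{\left(A,Z \right)} = 2 + Z$
$\left(d{\left(0,9 \right)} + r{\left(18 \right)}\right)^{2} = \left(\left(2 + 9\right) - 19\right)^{2} = \left(11 - 19\right)^{2} = \left(-8\right)^{2} = 64$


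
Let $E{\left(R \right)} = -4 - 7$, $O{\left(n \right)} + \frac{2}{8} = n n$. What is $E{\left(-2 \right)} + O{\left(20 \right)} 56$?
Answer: $22375$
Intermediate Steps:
$O{\left(n \right)} = - \frac{1}{4} + n^{2}$ ($O{\left(n \right)} = - \frac{1}{4} + n n = - \frac{1}{4} + n^{2}$)
$E{\left(R \right)} = -11$
$E{\left(-2 \right)} + O{\left(20 \right)} 56 = -11 + \left(- \frac{1}{4} + 20^{2}\right) 56 = -11 + \left(- \frac{1}{4} + 400\right) 56 = -11 + \frac{1599}{4} \cdot 56 = -11 + 22386 = 22375$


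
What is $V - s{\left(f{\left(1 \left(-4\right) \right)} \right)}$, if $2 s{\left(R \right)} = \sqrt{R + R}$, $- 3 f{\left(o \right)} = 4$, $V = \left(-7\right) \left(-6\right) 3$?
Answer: $126 - \frac{i \sqrt{6}}{3} \approx 126.0 - 0.8165 i$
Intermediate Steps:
$V = 126$ ($V = 42 \cdot 3 = 126$)
$f{\left(o \right)} = - \frac{4}{3}$ ($f{\left(o \right)} = \left(- \frac{1}{3}\right) 4 = - \frac{4}{3}$)
$s{\left(R \right)} = \frac{\sqrt{2} \sqrt{R}}{2}$ ($s{\left(R \right)} = \frac{\sqrt{R + R}}{2} = \frac{\sqrt{2 R}}{2} = \frac{\sqrt{2} \sqrt{R}}{2}$)
$V - s{\left(f{\left(1 \left(-4\right) \right)} \right)} = 126 - \frac{\sqrt{2} \sqrt{- \frac{4}{3}}}{2} = 126 - \frac{\sqrt{2} \frac{2 i \sqrt{3}}{3}}{2} = 126 - \frac{i \sqrt{6}}{3}$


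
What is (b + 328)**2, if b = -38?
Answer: 84100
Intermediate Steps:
(b + 328)**2 = (-38 + 328)**2 = 290**2 = 84100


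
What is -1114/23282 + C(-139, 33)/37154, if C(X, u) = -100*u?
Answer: -29555039/216254857 ≈ -0.13667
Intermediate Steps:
-1114/23282 + C(-139, 33)/37154 = -1114/23282 - 100*33/37154 = -1114*1/23282 - 3300*1/37154 = -557/11641 - 1650/18577 = -29555039/216254857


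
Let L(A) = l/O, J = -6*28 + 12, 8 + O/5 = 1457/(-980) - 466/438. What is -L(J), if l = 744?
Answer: 31935456/2264383 ≈ 14.103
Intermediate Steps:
O = -2264383/42924 (O = -40 + 5*(1457/(-980) - 466/438) = -40 + 5*(1457*(-1/980) - 466*1/438) = -40 + 5*(-1457/980 - 233/219) = -40 + 5*(-547423/214620) = -40 - 547423/42924 = -2264383/42924 ≈ -52.753)
J = -156 (J = -168 + 12 = -156)
L(A) = -31935456/2264383 (L(A) = 744/(-2264383/42924) = 744*(-42924/2264383) = -31935456/2264383)
-L(J) = -1*(-31935456/2264383) = 31935456/2264383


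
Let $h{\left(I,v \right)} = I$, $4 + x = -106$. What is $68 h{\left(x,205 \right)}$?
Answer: $-7480$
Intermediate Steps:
$x = -110$ ($x = -4 - 106 = -110$)
$68 h{\left(x,205 \right)} = 68 \left(-110\right) = -7480$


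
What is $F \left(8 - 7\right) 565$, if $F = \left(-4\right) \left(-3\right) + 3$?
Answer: $8475$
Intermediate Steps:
$F = 15$ ($F = 12 + 3 = 15$)
$F \left(8 - 7\right) 565 = 15 \left(8 - 7\right) 565 = 15 \cdot 1 \cdot 565 = 15 \cdot 565 = 8475$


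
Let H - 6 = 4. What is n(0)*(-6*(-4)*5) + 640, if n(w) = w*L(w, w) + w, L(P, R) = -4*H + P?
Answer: 640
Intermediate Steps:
H = 10 (H = 6 + 4 = 10)
L(P, R) = -40 + P (L(P, R) = -4*10 + P = -40 + P)
n(w) = w + w*(-40 + w) (n(w) = w*(-40 + w) + w = w + w*(-40 + w))
n(0)*(-6*(-4)*5) + 640 = (0*(-39 + 0))*(-6*(-4)*5) + 640 = (0*(-39))*(24*5) + 640 = 0*120 + 640 = 0 + 640 = 640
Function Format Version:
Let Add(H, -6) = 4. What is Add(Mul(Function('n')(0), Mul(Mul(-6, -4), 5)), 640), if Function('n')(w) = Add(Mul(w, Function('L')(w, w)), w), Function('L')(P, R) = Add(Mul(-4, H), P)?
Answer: 640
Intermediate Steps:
H = 10 (H = Add(6, 4) = 10)
Function('L')(P, R) = Add(-40, P) (Function('L')(P, R) = Add(Mul(-4, 10), P) = Add(-40, P))
Function('n')(w) = Add(w, Mul(w, Add(-40, w))) (Function('n')(w) = Add(Mul(w, Add(-40, w)), w) = Add(w, Mul(w, Add(-40, w))))
Add(Mul(Function('n')(0), Mul(Mul(-6, -4), 5)), 640) = Add(Mul(Mul(0, Add(-39, 0)), Mul(Mul(-6, -4), 5)), 640) = Add(Mul(Mul(0, -39), Mul(24, 5)), 640) = Add(Mul(0, 120), 640) = Add(0, 640) = 640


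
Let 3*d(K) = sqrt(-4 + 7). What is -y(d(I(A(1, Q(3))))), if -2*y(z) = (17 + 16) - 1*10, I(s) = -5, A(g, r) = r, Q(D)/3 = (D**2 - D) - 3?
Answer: 23/2 ≈ 11.500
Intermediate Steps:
Q(D) = -9 - 3*D + 3*D**2 (Q(D) = 3*((D**2 - D) - 3) = 3*(-3 + D**2 - D) = -9 - 3*D + 3*D**2)
d(K) = sqrt(3)/3 (d(K) = sqrt(-4 + 7)/3 = sqrt(3)/3)
y(z) = -23/2 (y(z) = -((17 + 16) - 1*10)/2 = -(33 - 10)/2 = -1/2*23 = -23/2)
-y(d(I(A(1, Q(3))))) = -1*(-23/2) = 23/2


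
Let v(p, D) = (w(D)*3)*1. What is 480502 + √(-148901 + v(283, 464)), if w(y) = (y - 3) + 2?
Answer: 480502 + 2*I*√36878 ≈ 4.805e+5 + 384.07*I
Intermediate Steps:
w(y) = -1 + y (w(y) = (-3 + y) + 2 = -1 + y)
v(p, D) = -3 + 3*D (v(p, D) = ((-1 + D)*3)*1 = (-3 + 3*D)*1 = -3 + 3*D)
480502 + √(-148901 + v(283, 464)) = 480502 + √(-148901 + (-3 + 3*464)) = 480502 + √(-148901 + (-3 + 1392)) = 480502 + √(-148901 + 1389) = 480502 + √(-147512) = 480502 + 2*I*√36878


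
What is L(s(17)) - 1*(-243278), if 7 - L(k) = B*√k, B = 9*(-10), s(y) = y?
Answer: 243285 + 90*√17 ≈ 2.4366e+5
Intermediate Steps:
B = -90
L(k) = 7 + 90*√k (L(k) = 7 - (-90)*√k = 7 + 90*√k)
L(s(17)) - 1*(-243278) = (7 + 90*√17) - 1*(-243278) = (7 + 90*√17) + 243278 = 243285 + 90*√17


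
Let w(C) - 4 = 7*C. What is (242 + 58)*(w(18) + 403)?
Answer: 159900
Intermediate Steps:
w(C) = 4 + 7*C
(242 + 58)*(w(18) + 403) = (242 + 58)*((4 + 7*18) + 403) = 300*((4 + 126) + 403) = 300*(130 + 403) = 300*533 = 159900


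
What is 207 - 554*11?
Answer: -5887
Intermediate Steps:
207 - 554*11 = 207 - 277*22 = 207 - 6094 = -5887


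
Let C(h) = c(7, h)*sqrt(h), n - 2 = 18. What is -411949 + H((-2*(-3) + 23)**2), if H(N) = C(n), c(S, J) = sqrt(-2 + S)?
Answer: -411939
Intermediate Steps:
n = 20 (n = 2 + 18 = 20)
C(h) = sqrt(5)*sqrt(h) (C(h) = sqrt(-2 + 7)*sqrt(h) = sqrt(5)*sqrt(h))
H(N) = 10 (H(N) = sqrt(5)*sqrt(20) = sqrt(5)*(2*sqrt(5)) = 10)
-411949 + H((-2*(-3) + 23)**2) = -411949 + 10 = -411939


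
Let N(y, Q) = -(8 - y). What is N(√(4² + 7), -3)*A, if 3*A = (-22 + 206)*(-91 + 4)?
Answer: 42688 - 5336*√23 ≈ 17097.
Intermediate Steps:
N(y, Q) = -8 + y
A = -5336 (A = ((-22 + 206)*(-91 + 4))/3 = (184*(-87))/3 = (⅓)*(-16008) = -5336)
N(√(4² + 7), -3)*A = (-8 + √(4² + 7))*(-5336) = (-8 + √(16 + 7))*(-5336) = (-8 + √23)*(-5336) = 42688 - 5336*√23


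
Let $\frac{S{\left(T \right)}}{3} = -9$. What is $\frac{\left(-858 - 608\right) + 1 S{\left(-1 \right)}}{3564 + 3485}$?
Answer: $- \frac{1493}{7049} \approx -0.2118$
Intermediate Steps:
$S{\left(T \right)} = -27$ ($S{\left(T \right)} = 3 \left(-9\right) = -27$)
$\frac{\left(-858 - 608\right) + 1 S{\left(-1 \right)}}{3564 + 3485} = \frac{\left(-858 - 608\right) + 1 \left(-27\right)}{3564 + 3485} = \frac{-1466 - 27}{7049} = \left(-1493\right) \frac{1}{7049} = - \frac{1493}{7049}$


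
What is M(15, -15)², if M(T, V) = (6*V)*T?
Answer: 1822500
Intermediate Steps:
M(T, V) = 6*T*V
M(15, -15)² = (6*15*(-15))² = (-1350)² = 1822500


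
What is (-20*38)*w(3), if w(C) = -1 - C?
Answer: 3040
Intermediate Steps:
(-20*38)*w(3) = (-20*38)*(-1 - 1*3) = -760*(-1 - 3) = -760*(-4) = 3040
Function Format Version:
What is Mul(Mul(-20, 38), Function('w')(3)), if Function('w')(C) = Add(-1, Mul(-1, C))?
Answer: 3040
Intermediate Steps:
Mul(Mul(-20, 38), Function('w')(3)) = Mul(Mul(-20, 38), Add(-1, Mul(-1, 3))) = Mul(-760, Add(-1, -3)) = Mul(-760, -4) = 3040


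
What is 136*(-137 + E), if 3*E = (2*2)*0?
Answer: -18632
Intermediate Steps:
E = 0 (E = ((2*2)*0)/3 = (4*0)/3 = (⅓)*0 = 0)
136*(-137 + E) = 136*(-137 + 0) = 136*(-137) = -18632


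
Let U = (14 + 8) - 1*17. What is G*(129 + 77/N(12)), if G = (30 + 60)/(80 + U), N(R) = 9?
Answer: 2476/17 ≈ 145.65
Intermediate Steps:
U = 5 (U = 22 - 17 = 5)
G = 18/17 (G = (30 + 60)/(80 + 5) = 90/85 = 90*(1/85) = 18/17 ≈ 1.0588)
G*(129 + 77/N(12)) = 18*(129 + 77/9)/17 = (18/17)*(1238/9) = 2476/17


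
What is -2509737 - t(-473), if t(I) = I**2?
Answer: -2733466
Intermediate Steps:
-2509737 - t(-473) = -2509737 - 1*(-473)**2 = -2509737 - 1*223729 = -2509737 - 223729 = -2733466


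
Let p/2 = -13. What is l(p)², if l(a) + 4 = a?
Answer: 900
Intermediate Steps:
p = -26 (p = 2*(-13) = -26)
l(a) = -4 + a
l(p)² = (-4 - 26)² = (-30)² = 900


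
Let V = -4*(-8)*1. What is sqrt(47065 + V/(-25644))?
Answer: 11*sqrt(15986899137)/6411 ≈ 216.94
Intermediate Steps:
V = 32 (V = 32*1 = 32)
sqrt(47065 + V/(-25644)) = sqrt(47065 + 32/(-25644)) = sqrt(47065 + 32*(-1/25644)) = sqrt(47065 - 8/6411) = sqrt(301733707/6411) = 11*sqrt(15986899137)/6411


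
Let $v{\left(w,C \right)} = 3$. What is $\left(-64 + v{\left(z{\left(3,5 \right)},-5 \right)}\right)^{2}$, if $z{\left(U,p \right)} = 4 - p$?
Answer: $3721$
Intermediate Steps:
$\left(-64 + v{\left(z{\left(3,5 \right)},-5 \right)}\right)^{2} = \left(-64 + 3\right)^{2} = \left(-61\right)^{2} = 3721$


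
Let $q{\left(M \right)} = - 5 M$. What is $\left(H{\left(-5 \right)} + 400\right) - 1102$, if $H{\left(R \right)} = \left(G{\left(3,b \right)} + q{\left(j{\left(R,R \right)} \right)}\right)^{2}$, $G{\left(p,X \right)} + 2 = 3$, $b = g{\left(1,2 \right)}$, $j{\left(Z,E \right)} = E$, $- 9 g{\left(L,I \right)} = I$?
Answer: $-26$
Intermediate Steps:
$g{\left(L,I \right)} = - \frac{I}{9}$
$b = - \frac{2}{9}$ ($b = \left(- \frac{1}{9}\right) 2 = - \frac{2}{9} \approx -0.22222$)
$G{\left(p,X \right)} = 1$ ($G{\left(p,X \right)} = -2 + 3 = 1$)
$H{\left(R \right)} = \left(1 - 5 R\right)^{2}$
$\left(H{\left(-5 \right)} + 400\right) - 1102 = \left(\left(-1 + 5 \left(-5\right)\right)^{2} + 400\right) - 1102 = \left(\left(-1 - 25\right)^{2} + 400\right) - 1102 = \left(\left(-26\right)^{2} + 400\right) - 1102 = \left(676 + 400\right) - 1102 = 1076 - 1102 = -26$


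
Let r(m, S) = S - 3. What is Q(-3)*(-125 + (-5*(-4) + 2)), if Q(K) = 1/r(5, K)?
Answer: 103/6 ≈ 17.167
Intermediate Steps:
r(m, S) = -3 + S
Q(K) = 1/(-3 + K)
Q(-3)*(-125 + (-5*(-4) + 2)) = (-125 + (-5*(-4) + 2))/(-3 - 3) = (-125 + (20 + 2))/(-6) = -(-125 + 22)/6 = -⅙*(-103) = 103/6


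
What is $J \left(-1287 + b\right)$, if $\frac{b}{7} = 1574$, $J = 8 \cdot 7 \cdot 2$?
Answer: $1089872$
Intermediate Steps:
$J = 112$ ($J = 56 \cdot 2 = 112$)
$b = 11018$ ($b = 7 \cdot 1574 = 11018$)
$J \left(-1287 + b\right) = 112 \left(-1287 + 11018\right) = 112 \cdot 9731 = 1089872$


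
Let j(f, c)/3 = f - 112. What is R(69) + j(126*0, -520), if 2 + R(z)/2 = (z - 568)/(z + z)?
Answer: -23959/69 ≈ -347.23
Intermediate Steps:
j(f, c) = -336 + 3*f (j(f, c) = 3*(f - 112) = 3*(-112 + f) = -336 + 3*f)
R(z) = -4 + (-568 + z)/z (R(z) = -4 + 2*((z - 568)/(z + z)) = -4 + 2*((-568 + z)/((2*z))) = -4 + 2*((-568 + z)*(1/(2*z))) = -4 + 2*((-568 + z)/(2*z)) = -4 + (-568 + z)/z)
R(69) + j(126*0, -520) = (-3 - 568/69) + (-336 + 3*(126*0)) = (-3 - 568*1/69) + (-336 + 3*0) = (-3 - 568/69) + (-336 + 0) = -775/69 - 336 = -23959/69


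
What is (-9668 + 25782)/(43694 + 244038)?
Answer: 8057/143866 ≈ 0.056004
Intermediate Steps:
(-9668 + 25782)/(43694 + 244038) = 16114/287732 = 16114*(1/287732) = 8057/143866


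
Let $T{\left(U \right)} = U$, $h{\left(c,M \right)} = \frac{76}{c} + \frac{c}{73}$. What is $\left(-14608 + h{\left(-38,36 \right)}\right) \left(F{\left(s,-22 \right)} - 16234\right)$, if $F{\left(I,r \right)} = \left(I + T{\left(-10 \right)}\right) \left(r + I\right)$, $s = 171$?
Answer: $- \frac{8271234840}{73} \approx -1.133 \cdot 10^{8}$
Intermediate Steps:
$h{\left(c,M \right)} = \frac{76}{c} + \frac{c}{73}$ ($h{\left(c,M \right)} = \frac{76}{c} + c \frac{1}{73} = \frac{76}{c} + \frac{c}{73}$)
$F{\left(I,r \right)} = \left(-10 + I\right) \left(I + r\right)$ ($F{\left(I,r \right)} = \left(I - 10\right) \left(r + I\right) = \left(-10 + I\right) \left(I + r\right)$)
$\left(-14608 + h{\left(-38,36 \right)}\right) \left(F{\left(s,-22 \right)} - 16234\right) = \left(-14608 + \left(\frac{76}{-38} + \frac{1}{73} \left(-38\right)\right)\right) \left(\left(171^{2} - 1710 - -220 + 171 \left(-22\right)\right) - 16234\right) = \left(-14608 + \left(76 \left(- \frac{1}{38}\right) - \frac{38}{73}\right)\right) \left(\left(29241 - 1710 + 220 - 3762\right) - 16234\right) = \left(-14608 - \frac{184}{73}\right) \left(23989 - 16234\right) = \left(-14608 - \frac{184}{73}\right) 7755 = \left(- \frac{1066568}{73}\right) 7755 = - \frac{8271234840}{73}$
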